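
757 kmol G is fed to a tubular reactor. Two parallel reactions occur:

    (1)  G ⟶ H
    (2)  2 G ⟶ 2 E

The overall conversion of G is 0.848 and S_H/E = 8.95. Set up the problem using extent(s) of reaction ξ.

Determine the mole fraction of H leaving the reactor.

0.763

Conversion of G: G consumed = 0.848 × 757 = 641.9 kmol = 1ξ₁ + 2ξ₂.
Selectivity: 1ξ₁ / (2ξ₂) = 8.95 → ξ₁ = 17.9 ξ₂.
Substitute: (1·17.9 + 2) ξ₂ = 641.9 → ξ₂ = 32.26 kmol, ξ₁ = 577.4 kmol.
Outlet amounts (n = n₀ + Σ ν·ξ):
  G: 757 − 1(577.4) − 2(32.26) = 115.1
  H: 0 + 1(577.4) = 577.4
  E: 0 + 2(32.26) = 64.52
Total out = 757 kmol; y_H = 577.4 / 757 = 0.7628.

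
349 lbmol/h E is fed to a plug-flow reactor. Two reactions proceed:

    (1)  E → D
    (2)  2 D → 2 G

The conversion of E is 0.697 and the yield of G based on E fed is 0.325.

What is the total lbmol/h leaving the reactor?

349 lbmol/h

Conversion of E: E consumed = 1ξ₁ = 0.697 × 349 → ξ₁ = 243.3 lbmol/h.
Yield of G: 2ξ₂ / 349 = 0.325 → ξ₂ = 56.71 lbmol/h.
Outlet amounts (n = n₀ + Σ ν·ξ):
  E: 349 − 1(243.3) = 105.7
  D: 0 + 1(243.3) − 2(56.71) = 129.8
  G: 0 + 2(56.71) = 113.4
Total out = 105.7 + 129.8 + 113.4 = 349 lbmol/h.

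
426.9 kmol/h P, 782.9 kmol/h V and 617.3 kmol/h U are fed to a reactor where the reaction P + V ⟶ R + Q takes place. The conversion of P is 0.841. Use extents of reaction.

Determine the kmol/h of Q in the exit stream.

P reacted = 0.841 × 426.9 = 359 kmol/h; ν_P = −1, so ξ = 359/1 = 359 kmol/h.
Outlet amounts (n = n₀ + ν ξ):
  P: 426.9 − 1(359) = 67.88
  V: 782.9 − 1(359) = 423.9
  R: 0 + 1(359) = 359
  Q: 0 + 1(359) = 359
  U: 617.3 (inert)

359 kmol/h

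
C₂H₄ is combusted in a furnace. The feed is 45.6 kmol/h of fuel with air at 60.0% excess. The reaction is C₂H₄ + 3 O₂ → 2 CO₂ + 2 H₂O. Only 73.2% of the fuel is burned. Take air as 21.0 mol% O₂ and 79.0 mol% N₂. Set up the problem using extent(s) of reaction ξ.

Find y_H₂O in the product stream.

Stoichiometric O₂ = 3 × 45.6 = 136.8 kmol/h; O₂ fed = 136.8 × 1.600 = 218.9 kmol/h.
N₂ fed = 218.9 × 79/21 = 823.4 kmol/h.
Fuel reacted = 0.732 × 45.6 → ξ = 33.38 kmol/h.
Outlet (n = n₀ + ν ξ):
  C₂H₄: 45.6 − 1(33.38) = 12.22
  O₂: 218.9 − 3(33.38) = 118.7
  N₂: 823.4 (inert)
  CO₂: 0 + 2(33.38) = 66.76
  H₂O: 0 + 2(33.38) = 66.76
Total out = 1088 kmol/h; y_H₂O = 66.76 / 1088 = 0.06137.

0.0614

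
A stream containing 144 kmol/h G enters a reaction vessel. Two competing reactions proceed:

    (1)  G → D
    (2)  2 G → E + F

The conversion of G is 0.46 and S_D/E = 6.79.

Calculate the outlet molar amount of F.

Conversion of G: G consumed = 0.46 × 144 = 66.24 kmol/h = 1ξ₁ + 2ξ₂.
Selectivity: 1ξ₁ / (1ξ₂) = 6.79 → ξ₁ = 6.79 ξ₂.
Substitute: (1·6.79 + 2) ξ₂ = 66.24 → ξ₂ = 7.536 kmol/h, ξ₁ = 51.17 kmol/h.
Outlet amounts (n = n₀ + Σ ν·ξ):
  G: 144 − 1(51.17) − 2(7.536) = 77.76
  D: 0 + 1(51.17) = 51.17
  E: 0 + 1(7.536) = 7.536
  F: 0 + 1(7.536) = 7.536

7.54 kmol/h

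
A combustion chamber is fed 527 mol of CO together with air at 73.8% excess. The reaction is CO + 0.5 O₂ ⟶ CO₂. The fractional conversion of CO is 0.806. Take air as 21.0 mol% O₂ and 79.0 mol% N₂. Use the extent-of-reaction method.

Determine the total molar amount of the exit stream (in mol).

2500 mol

Stoichiometric O₂ = 0.5 × 527 = 263.5 mol; O₂ fed = 263.5 × 1.738 = 458 mol.
N₂ fed = 458 × 79/21 = 1723 mol.
Fuel reacted = 0.806 × 527 → ξ = 424.8 mol.
Outlet (n = n₀ + ν ξ):
  CO: 527 − 1(424.8) = 102.2
  O₂: 458 − 0.5(424.8) = 245.6
  N₂: 1723 (inert)
  CO₂: 0 + 1(424.8) = 424.8
Total out = 102.2 + 245.6 + 1723 + 424.8 = 2495 mol.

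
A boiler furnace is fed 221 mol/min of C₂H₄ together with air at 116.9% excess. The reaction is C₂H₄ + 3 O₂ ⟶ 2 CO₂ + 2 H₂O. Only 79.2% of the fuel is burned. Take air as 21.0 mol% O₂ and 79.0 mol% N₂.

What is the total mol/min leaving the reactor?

Stoichiometric O₂ = 3 × 221 = 663 mol/min; O₂ fed = 663 × 2.169 = 1438 mol/min.
N₂ fed = 1438 × 79/21 = 5410 mol/min.
Fuel reacted = 0.792 × 221 → ξ = 175 mol/min.
Outlet (n = n₀ + ν ξ):
  C₂H₄: 221 − 1(175) = 45.97
  O₂: 1438 − 3(175) = 913
  N₂: 5410 (inert)
  CO₂: 0 + 2(175) = 350.1
  H₂O: 0 + 2(175) = 350.1
Total out = 45.97 + 913 + 5410 + 350.1 + 350.1 = 7069 mol/min.

7070 mol/min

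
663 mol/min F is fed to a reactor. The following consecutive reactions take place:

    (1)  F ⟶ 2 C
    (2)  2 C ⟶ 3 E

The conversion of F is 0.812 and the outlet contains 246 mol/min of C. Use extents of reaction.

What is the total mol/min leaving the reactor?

Conversion of F: F consumed = 1ξ₁ = 0.812 × 663 → ξ₁ = 538.4 mol/min.
C balance: n_C = 0 + 2ξ₁ − 2ξ₂ = 246 → ξ₂ = (2·538.4 − 246)/2 = 415.4 mol/min.
Outlet amounts (n = n₀ + Σ ν·ξ):
  F: 663 − 1(538.4) = 124.6
  C: 0 + 2(538.4) − 2(415.4) = 246
  E: 0 + 3(415.4) = 1246
Total out = 124.6 + 246 + 1246 = 1617 mol/min.

1620 mol/min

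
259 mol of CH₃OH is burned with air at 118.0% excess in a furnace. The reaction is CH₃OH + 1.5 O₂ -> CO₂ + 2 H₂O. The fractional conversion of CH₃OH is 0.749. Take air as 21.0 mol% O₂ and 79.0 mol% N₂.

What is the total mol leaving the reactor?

Stoichiometric O₂ = 1.5 × 259 = 388.5 mol; O₂ fed = 388.5 × 2.180 = 846.9 mol.
N₂ fed = 846.9 × 79/21 = 3186 mol.
Fuel reacted = 0.749 × 259 → ξ = 194 mol.
Outlet (n = n₀ + ν ξ):
  CH₃OH: 259 − 1(194) = 65.01
  O₂: 846.9 − 1.5(194) = 555.9
  N₂: 3186 (inert)
  CO₂: 0 + 1(194) = 194
  H₂O: 0 + 2(194) = 388
Total out = 65.01 + 555.9 + 3186 + 194 + 388 = 4389 mol.

4390 mol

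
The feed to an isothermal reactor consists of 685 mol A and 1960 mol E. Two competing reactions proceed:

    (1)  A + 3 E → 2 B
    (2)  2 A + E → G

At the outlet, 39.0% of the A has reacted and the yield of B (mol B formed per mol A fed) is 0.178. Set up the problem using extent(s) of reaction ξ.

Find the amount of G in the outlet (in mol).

103 mol

Yield of B: 2ξ₁ / 685 = 0.178 → ξ₁ = 60.96 mol.
Conversion of A: 1ξ₁ + 2ξ₂ = 0.39 × 685 = 267.2 → ξ₂ = 103.1 mol.
Outlet amounts (n = n₀ + Σ ν·ξ):
  A: 685 − 1(60.96) − 2(103.1) = 417.8
  E: 1960 − 3(60.96) − 1(103.1) = 1674
  B: 0 + 2(60.96) = 121.9
  G: 0 + 1(103.1) = 103.1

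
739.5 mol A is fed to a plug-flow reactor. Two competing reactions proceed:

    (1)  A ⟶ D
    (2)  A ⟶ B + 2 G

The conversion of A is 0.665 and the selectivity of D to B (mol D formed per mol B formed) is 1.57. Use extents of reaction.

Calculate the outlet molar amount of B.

191 mol

Conversion of A: A consumed = 0.665 × 739.5 = 491.8 mol = 1ξ₁ + 1ξ₂.
Selectivity: 1ξ₁ / (1ξ₂) = 1.57 → ξ₁ = 1.57 ξ₂.
Substitute: (1·1.57 + 1) ξ₂ = 491.8 → ξ₂ = 191.3 mol, ξ₁ = 300.4 mol.
Outlet amounts (n = n₀ + Σ ν·ξ):
  A: 739.5 − 1(300.4) − 1(191.3) = 247.7
  D: 0 + 1(300.4) = 300.4
  B: 0 + 1(191.3) = 191.3
  G: 0 + 2(191.3) = 382.7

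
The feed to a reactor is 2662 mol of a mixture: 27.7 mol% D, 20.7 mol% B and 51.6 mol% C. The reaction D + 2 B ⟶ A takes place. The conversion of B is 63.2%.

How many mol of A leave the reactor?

B reacted = 0.632 × 551 = 348.3 mol; ν_B = −2, so ξ = 348.3/2 = 174.1 mol.
Outlet amounts (n = n₀ + ν ξ):
  D: 737.4 − 1(174.1) = 563.2
  B: 551 − 2(174.1) = 202.8
  A: 0 + 1(174.1) = 174.1
  C: 1374 (inert)

174 mol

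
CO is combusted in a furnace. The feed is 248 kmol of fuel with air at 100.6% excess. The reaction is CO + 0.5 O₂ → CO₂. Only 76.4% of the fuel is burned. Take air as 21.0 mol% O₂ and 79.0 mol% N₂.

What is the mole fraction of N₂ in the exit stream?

0.699

Stoichiometric O₂ = 0.5 × 248 = 124 kmol; O₂ fed = 124 × 2.006 = 248.7 kmol.
N₂ fed = 248.7 × 79/21 = 935.8 kmol.
Fuel reacted = 0.764 × 248 → ξ = 189.5 kmol.
Outlet (n = n₀ + ν ξ):
  CO: 248 − 1(189.5) = 58.53
  O₂: 248.7 − 0.5(189.5) = 154
  N₂: 935.8 (inert)
  CO₂: 0 + 1(189.5) = 189.5
Total out = 1338 kmol; y_N₂ = 935.8 / 1338 = 0.6995.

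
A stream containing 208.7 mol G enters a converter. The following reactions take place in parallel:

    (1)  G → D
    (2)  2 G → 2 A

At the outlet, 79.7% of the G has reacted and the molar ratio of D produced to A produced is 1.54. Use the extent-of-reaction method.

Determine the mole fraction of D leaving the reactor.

Conversion of G: G consumed = 0.797 × 208.7 = 166.3 mol = 1ξ₁ + 2ξ₂.
Selectivity: 1ξ₁ / (2ξ₂) = 1.54 → ξ₁ = 3.08 ξ₂.
Substitute: (1·3.08 + 2) ξ₂ = 166.3 → ξ₂ = 32.74 mol, ξ₁ = 100.8 mol.
Outlet amounts (n = n₀ + Σ ν·ξ):
  G: 208.7 − 1(100.8) − 2(32.74) = 42.37
  D: 0 + 1(100.8) = 100.8
  A: 0 + 2(32.74) = 65.49
Total out = 208.7 mol; y_D = 100.8 / 208.7 = 0.4832.

0.483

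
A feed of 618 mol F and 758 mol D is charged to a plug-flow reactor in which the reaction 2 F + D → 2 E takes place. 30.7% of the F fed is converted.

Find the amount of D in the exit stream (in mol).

663 mol

F reacted = 0.307 × 618 = 189.7 mol; ν_F = −2, so ξ = 189.7/2 = 94.86 mol.
Outlet amounts (n = n₀ + ν ξ):
  F: 618 − 2(94.86) = 428.3
  D: 758 − 1(94.86) = 663.1
  E: 0 + 2(94.86) = 189.7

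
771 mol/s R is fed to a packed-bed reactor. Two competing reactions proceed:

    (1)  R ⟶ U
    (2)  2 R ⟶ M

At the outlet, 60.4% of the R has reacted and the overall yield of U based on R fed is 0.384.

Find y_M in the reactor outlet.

0.124

Yield of U: 1ξ₁ / 771 = 0.384 → ξ₁ = 296.1 mol/s.
Conversion of R: 1ξ₁ + 2ξ₂ = 0.604 × 771 = 465.7 → ξ₂ = 84.81 mol/s.
Outlet amounts (n = n₀ + Σ ν·ξ):
  R: 771 − 1(296.1) − 2(84.81) = 305.3
  U: 0 + 1(296.1) = 296.1
  M: 0 + 1(84.81) = 84.81
Total out = 686.2 mol/s; y_M = 84.81 / 686.2 = 0.1236.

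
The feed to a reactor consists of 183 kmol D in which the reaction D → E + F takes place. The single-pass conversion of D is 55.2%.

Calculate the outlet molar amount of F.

101 kmol

D reacted = 0.552 × 183 = 101 kmol; ν_D = −1, so ξ = 101/1 = 101 kmol.
Outlet amounts (n = n₀ + ν ξ):
  D: 183 − 1(101) = 81.98
  E: 0 + 1(101) = 101
  F: 0 + 1(101) = 101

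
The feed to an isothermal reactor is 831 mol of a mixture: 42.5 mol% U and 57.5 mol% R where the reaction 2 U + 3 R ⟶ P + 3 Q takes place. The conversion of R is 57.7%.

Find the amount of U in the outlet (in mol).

R reacted = 0.577 × 477.8 = 275.7 mol; ν_R = −3, so ξ = 275.7/3 = 91.9 mol.
Outlet amounts (n = n₀ + ν ξ):
  U: 353.2 − 2(91.9) = 169.4
  R: 477.8 − 3(91.9) = 202.1
  P: 0 + 1(91.9) = 91.9
  Q: 0 + 3(91.9) = 275.7

169 mol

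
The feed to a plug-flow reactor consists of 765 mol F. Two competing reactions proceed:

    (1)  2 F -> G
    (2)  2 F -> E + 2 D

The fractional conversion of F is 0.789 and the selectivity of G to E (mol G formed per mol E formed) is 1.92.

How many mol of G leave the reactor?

Conversion of F: F consumed = 0.789 × 765 = 603.6 mol = 2ξ₁ + 2ξ₂.
Selectivity: 1ξ₁ / (1ξ₂) = 1.92 → ξ₁ = 1.92 ξ₂.
Substitute: (2·1.92 + 2) ξ₂ = 603.6 → ξ₂ = 103.4 mol, ξ₁ = 198.4 mol.
Outlet amounts (n = n₀ + Σ ν·ξ):
  F: 765 − 2(198.4) − 2(103.4) = 161.4
  G: 0 + 1(198.4) = 198.4
  E: 0 + 1(103.4) = 103.4
  D: 0 + 2(103.4) = 206.7

198 mol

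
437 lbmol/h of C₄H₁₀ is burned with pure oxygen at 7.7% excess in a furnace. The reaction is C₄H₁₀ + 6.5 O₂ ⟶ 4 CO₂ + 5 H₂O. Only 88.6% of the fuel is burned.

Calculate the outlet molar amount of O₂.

543 lbmol/h

Stoichiometric O₂ = 6.5 × 437 = 2840 lbmol/h; O₂ fed = 2840 × 1.077 = 3059 lbmol/h.
Fuel reacted = 0.886 × 437 → ξ = 387.2 lbmol/h.
Outlet (n = n₀ + ν ξ):
  C₄H₁₀: 437 − 1(387.2) = 49.82
  O₂: 3059 − 6.5(387.2) = 542.5
  CO₂: 0 + 4(387.2) = 1549
  H₂O: 0 + 5(387.2) = 1936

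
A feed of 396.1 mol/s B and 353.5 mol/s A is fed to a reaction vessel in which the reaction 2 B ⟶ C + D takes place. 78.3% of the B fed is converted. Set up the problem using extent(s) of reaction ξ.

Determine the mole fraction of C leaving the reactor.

B reacted = 0.783 × 396.1 = 310.1 mol/s; ν_B = −2, so ξ = 310.1/2 = 155.1 mol/s.
Outlet amounts (n = n₀ + ν ξ):
  B: 396.1 − 2(155.1) = 85.95
  C: 0 + 1(155.1) = 155.1
  D: 0 + 1(155.1) = 155.1
  A: 353.5 (inert)
Total out = 749.6 mol/s; y_C = 155.1 / 749.6 = 0.2069.

0.207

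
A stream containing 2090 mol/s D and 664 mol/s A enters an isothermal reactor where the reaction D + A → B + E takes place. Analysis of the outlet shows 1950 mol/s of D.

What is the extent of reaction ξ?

ξ = 140 mol/s

For D: n = n₀ − 1ξ → 1950 = 2090 − 1ξ, giving ξ = 140 mol/s.
Outlet amounts (n = n₀ + ν ξ):
  D: 2090 − 1(140) = 1950
  A: 664 − 1(140) = 524
  B: 0 + 1(140) = 140
  E: 0 + 1(140) = 140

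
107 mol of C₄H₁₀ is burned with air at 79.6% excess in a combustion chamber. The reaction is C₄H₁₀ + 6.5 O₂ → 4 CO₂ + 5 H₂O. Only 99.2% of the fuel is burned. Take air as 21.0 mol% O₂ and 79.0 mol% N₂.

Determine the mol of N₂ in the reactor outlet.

Stoichiometric O₂ = 6.5 × 107 = 695.5 mol; O₂ fed = 695.5 × 1.796 = 1249 mol.
N₂ fed = 1249 × 79/21 = 4699 mol.
Fuel reacted = 0.992 × 107 → ξ = 106.1 mol.
Outlet (n = n₀ + ν ξ):
  C₄H₁₀: 107 − 1(106.1) = 0.856
  O₂: 1249 − 6.5(106.1) = 559.2
  N₂: 4699 (inert)
  CO₂: 0 + 4(106.1) = 424.6
  H₂O: 0 + 5(106.1) = 530.7

4700 mol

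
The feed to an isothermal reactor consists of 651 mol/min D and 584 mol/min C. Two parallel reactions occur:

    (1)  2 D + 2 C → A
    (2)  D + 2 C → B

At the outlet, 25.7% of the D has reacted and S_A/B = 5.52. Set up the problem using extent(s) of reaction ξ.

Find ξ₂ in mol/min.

Conversion of D: D consumed = 0.257 × 651 = 167.3 mol/min = 2ξ₁ + 1ξ₂.
Selectivity: 1ξ₁ / (1ξ₂) = 5.52 → ξ₁ = 5.52 ξ₂.
Substitute: (2·5.52 + 1) ξ₂ = 167.3 → ξ₂ = 13.9 mol/min, ξ₁ = 76.71 mol/min.
Outlet amounts (n = n₀ + Σ ν·ξ):
  D: 651 − 2(76.71) − 1(13.9) = 483.7
  C: 584 − 2(76.71) − 2(13.9) = 402.8
  A: 0 + 1(76.71) = 76.71
  B: 0 + 1(13.9) = 13.9

ξ₂ = 13.9 mol/min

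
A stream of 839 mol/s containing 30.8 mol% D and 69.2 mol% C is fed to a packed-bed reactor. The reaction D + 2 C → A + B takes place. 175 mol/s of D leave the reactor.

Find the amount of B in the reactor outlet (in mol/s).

83.4 mol/s

For D: n = n₀ − 1ξ → 175 = 258.4 − 1ξ, giving ξ = 83.41 mol/s.
Outlet amounts (n = n₀ + ν ξ):
  D: 258.4 − 1(83.41) = 175
  C: 580.6 − 2(83.41) = 413.8
  A: 0 + 1(83.41) = 83.41
  B: 0 + 1(83.41) = 83.41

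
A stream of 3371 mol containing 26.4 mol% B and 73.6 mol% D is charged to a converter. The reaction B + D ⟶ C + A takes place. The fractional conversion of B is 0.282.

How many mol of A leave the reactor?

B reacted = 0.282 × 889.9 = 251 mol; ν_B = −1, so ξ = 251/1 = 251 mol.
Outlet amounts (n = n₀ + ν ξ):
  B: 889.9 − 1(251) = 639
  D: 2481 − 1(251) = 2230
  C: 0 + 1(251) = 251
  A: 0 + 1(251) = 251

251 mol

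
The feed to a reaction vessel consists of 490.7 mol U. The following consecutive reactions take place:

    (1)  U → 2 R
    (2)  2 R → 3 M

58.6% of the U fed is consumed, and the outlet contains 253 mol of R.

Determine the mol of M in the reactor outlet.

483 mol

Conversion of U: U consumed = 1ξ₁ = 0.586 × 490.7 → ξ₁ = 287.6 mol.
R balance: n_R = 0 + 2ξ₁ − 2ξ₂ = 253 → ξ₂ = (2·287.6 − 253)/2 = 161.1 mol.
Outlet amounts (n = n₀ + Σ ν·ξ):
  U: 490.7 − 1(287.6) = 203.1
  R: 0 + 2(287.6) − 2(161.1) = 253
  M: 0 + 3(161.1) = 483.2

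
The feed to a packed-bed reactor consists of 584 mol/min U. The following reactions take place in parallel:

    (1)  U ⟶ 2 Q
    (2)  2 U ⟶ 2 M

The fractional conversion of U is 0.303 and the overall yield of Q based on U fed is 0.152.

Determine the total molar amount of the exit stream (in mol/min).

Yield of Q: 2ξ₁ / 584 = 0.152 → ξ₁ = 44.38 mol/min.
Conversion of U: 1ξ₁ + 2ξ₂ = 0.303 × 584 = 177 → ξ₂ = 66.28 mol/min.
Outlet amounts (n = n₀ + Σ ν·ξ):
  U: 584 − 1(44.38) − 2(66.28) = 407
  Q: 0 + 2(44.38) = 88.77
  M: 0 + 2(66.28) = 132.6
Total out = 407 + 88.77 + 132.6 = 628.4 mol/min.

628 mol/min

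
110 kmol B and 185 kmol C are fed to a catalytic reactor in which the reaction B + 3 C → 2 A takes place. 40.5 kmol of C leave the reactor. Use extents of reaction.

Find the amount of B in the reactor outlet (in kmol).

61.8 kmol

For C: n = n₀ − 3ξ → 40.5 = 185 − 3ξ, giving ξ = 48.17 kmol.
Outlet amounts (n = n₀ + ν ξ):
  B: 110 − 1(48.17) = 61.83
  C: 185 − 3(48.17) = 40.5
  A: 0 + 2(48.17) = 96.33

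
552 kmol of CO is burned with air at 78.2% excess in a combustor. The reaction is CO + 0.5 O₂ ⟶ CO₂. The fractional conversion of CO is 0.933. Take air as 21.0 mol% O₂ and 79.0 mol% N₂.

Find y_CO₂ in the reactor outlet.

Stoichiometric O₂ = 0.5 × 552 = 276 kmol; O₂ fed = 276 × 1.782 = 491.8 kmol.
N₂ fed = 491.8 × 79/21 = 1850 kmol.
Fuel reacted = 0.933 × 552 → ξ = 515 kmol.
Outlet (n = n₀ + ν ξ):
  CO: 552 − 1(515) = 36.98
  O₂: 491.8 − 0.5(515) = 234.3
  N₂: 1850 (inert)
  CO₂: 0 + 1(515) = 515
Total out = 2637 kmol; y_CO₂ = 515 / 2637 = 0.1953.

0.195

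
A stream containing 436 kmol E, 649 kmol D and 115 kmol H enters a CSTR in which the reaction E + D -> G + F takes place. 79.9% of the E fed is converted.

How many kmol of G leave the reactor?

E reacted = 0.799 × 436 = 348.4 kmol; ν_E = −1, so ξ = 348.4/1 = 348.4 kmol.
Outlet amounts (n = n₀ + ν ξ):
  E: 436 − 1(348.4) = 87.64
  D: 649 − 1(348.4) = 300.6
  G: 0 + 1(348.4) = 348.4
  F: 0 + 1(348.4) = 348.4
  H: 115 (inert)

348 kmol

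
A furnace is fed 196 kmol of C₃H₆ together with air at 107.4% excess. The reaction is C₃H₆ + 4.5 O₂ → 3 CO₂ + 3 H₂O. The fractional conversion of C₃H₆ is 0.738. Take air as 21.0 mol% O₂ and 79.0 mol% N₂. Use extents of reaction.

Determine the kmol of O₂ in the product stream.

1180 kmol

Stoichiometric O₂ = 4.5 × 196 = 882 kmol; O₂ fed = 882 × 2.074 = 1829 kmol.
N₂ fed = 1829 × 79/21 = 6882 kmol.
Fuel reacted = 0.738 × 196 → ξ = 144.6 kmol.
Outlet (n = n₀ + ν ξ):
  C₃H₆: 196 − 1(144.6) = 51.35
  O₂: 1829 − 4.5(144.6) = 1178
  N₂: 6882 (inert)
  CO₂: 0 + 3(144.6) = 433.9
  H₂O: 0 + 3(144.6) = 433.9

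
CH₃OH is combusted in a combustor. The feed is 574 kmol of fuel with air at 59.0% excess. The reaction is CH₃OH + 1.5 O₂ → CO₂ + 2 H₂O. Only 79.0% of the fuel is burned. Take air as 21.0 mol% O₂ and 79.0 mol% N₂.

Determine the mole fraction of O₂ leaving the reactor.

0.0941

Stoichiometric O₂ = 1.5 × 574 = 861 kmol; O₂ fed = 861 × 1.590 = 1369 kmol.
N₂ fed = 1369 × 79/21 = 5150 kmol.
Fuel reacted = 0.79 × 574 → ξ = 453.5 kmol.
Outlet (n = n₀ + ν ξ):
  CH₃OH: 574 − 1(453.5) = 120.5
  O₂: 1369 − 1.5(453.5) = 688.8
  N₂: 5150 (inert)
  CO₂: 0 + 1(453.5) = 453.5
  H₂O: 0 + 2(453.5) = 906.9
Total out = 7320 kmol; y_O₂ = 688.8 / 7320 = 0.0941.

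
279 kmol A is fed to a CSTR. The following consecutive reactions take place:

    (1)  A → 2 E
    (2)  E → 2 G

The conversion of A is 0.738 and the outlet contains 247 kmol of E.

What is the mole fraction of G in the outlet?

0.507

Conversion of A: A consumed = 1ξ₁ = 0.738 × 279 → ξ₁ = 205.9 kmol.
E balance: n_E = 0 + 2ξ₁ − 1ξ₂ = 247 → ξ₂ = (2·205.9 − 247)/1 = 164.8 kmol.
Outlet amounts (n = n₀ + Σ ν·ξ):
  A: 279 − 1(205.9) = 73.1
  E: 0 + 2(205.9) − 1(164.8) = 247
  G: 0 + 2(164.8) = 329.6
Total out = 649.7 kmol; y_G = 329.6 / 649.7 = 0.5073.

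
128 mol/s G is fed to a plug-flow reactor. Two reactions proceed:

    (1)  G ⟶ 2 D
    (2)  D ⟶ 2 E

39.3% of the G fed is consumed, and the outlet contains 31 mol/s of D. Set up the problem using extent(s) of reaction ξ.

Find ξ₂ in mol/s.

ξ₂ = 69.6 mol/s

Conversion of G: G consumed = 1ξ₁ = 0.393 × 128 → ξ₁ = 50.3 mol/s.
D balance: n_D = 0 + 2ξ₁ − 1ξ₂ = 31 → ξ₂ = (2·50.3 − 31)/1 = 69.61 mol/s.
Outlet amounts (n = n₀ + Σ ν·ξ):
  G: 128 − 1(50.3) = 77.7
  D: 0 + 2(50.3) − 1(69.61) = 31
  E: 0 + 2(69.61) = 139.2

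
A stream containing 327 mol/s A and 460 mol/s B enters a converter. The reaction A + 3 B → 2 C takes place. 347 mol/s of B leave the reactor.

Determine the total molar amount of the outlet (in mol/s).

712 mol/s

For B: n = n₀ − 3ξ → 347 = 460 − 3ξ, giving ξ = 37.67 mol/s.
Outlet amounts (n = n₀ + ν ξ):
  A: 327 − 1(37.67) = 289.3
  B: 460 − 3(37.67) = 347
  C: 0 + 2(37.67) = 75.33
Total out = 289.3 + 347 + 75.33 = 711.7 mol/s.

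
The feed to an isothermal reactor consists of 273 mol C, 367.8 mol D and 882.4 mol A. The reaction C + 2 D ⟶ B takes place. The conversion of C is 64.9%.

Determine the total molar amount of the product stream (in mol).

C reacted = 0.649 × 273 = 177.2 mol; ν_C = −1, so ξ = 177.2/1 = 177.2 mol.
Outlet amounts (n = n₀ + ν ξ):
  C: 273 − 1(177.2) = 95.82
  D: 367.8 − 2(177.2) = 13.45
  B: 0 + 1(177.2) = 177.2
  A: 882.4 (inert)
Total out = 95.82 + 13.45 + 177.2 + 882.4 = 1169 mol.

1170 mol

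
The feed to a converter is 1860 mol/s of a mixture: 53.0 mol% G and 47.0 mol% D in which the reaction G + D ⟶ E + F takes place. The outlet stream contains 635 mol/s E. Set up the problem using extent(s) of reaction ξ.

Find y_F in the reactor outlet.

0.341

For E: n = n₀ + 1ξ → 635 = 0 + 1ξ, giving ξ = 635 mol/s.
Outlet amounts (n = n₀ + ν ξ):
  G: 985.8 − 1(635) = 350.8
  D: 874.2 − 1(635) = 239.2
  E: 0 + 1(635) = 635
  F: 0 + 1(635) = 635
Total out = 1860 mol/s; y_F = 635 / 1860 = 0.3414.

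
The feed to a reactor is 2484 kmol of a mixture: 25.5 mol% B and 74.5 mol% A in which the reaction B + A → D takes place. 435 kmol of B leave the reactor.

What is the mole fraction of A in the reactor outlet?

For B: n = n₀ − 1ξ → 435 = 633.4 − 1ξ, giving ξ = 198.4 kmol.
Outlet amounts (n = n₀ + ν ξ):
  B: 633.4 − 1(198.4) = 435
  A: 1851 − 1(198.4) = 1652
  D: 0 + 1(198.4) = 198.4
Total out = 2286 kmol; y_A = 1652 / 2286 = 0.7229.

0.723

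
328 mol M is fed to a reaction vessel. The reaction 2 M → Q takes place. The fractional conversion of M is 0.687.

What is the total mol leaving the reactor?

M reacted = 0.687 × 328 = 225.3 mol; ν_M = −2, so ξ = 225.3/2 = 112.7 mol.
Outlet amounts (n = n₀ + ν ξ):
  M: 328 − 2(112.7) = 102.7
  Q: 0 + 1(112.7) = 112.7
Total out = 102.7 + 112.7 = 215.3 mol.

215 mol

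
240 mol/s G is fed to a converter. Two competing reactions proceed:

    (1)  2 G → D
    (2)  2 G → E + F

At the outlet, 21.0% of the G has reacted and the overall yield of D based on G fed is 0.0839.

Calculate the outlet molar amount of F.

5.06 mol/s

Yield of D: 1ξ₁ / 240 = 0.0839 → ξ₁ = 20.14 mol/s.
Conversion of G: 2ξ₁ + 2ξ₂ = 0.21 × 240 = 50.4 → ξ₂ = 5.064 mol/s.
Outlet amounts (n = n₀ + Σ ν·ξ):
  G: 240 − 2(20.14) − 2(5.064) = 189.6
  D: 0 + 1(20.14) = 20.14
  E: 0 + 1(5.064) = 5.064
  F: 0 + 1(5.064) = 5.064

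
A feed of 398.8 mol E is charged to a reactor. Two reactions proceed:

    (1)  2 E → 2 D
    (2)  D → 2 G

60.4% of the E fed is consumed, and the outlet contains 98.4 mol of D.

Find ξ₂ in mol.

ξ₂ = 142 mol

Conversion of E: E consumed = 2ξ₁ = 0.604 × 398.8 → ξ₁ = 120.4 mol.
D balance: n_D = 0 + 2ξ₁ − 1ξ₂ = 98.4 → ξ₂ = (2·120.4 − 98.4)/1 = 142.5 mol.
Outlet amounts (n = n₀ + Σ ν·ξ):
  E: 398.8 − 2(120.4) = 157.9
  D: 0 + 2(120.4) − 1(142.5) = 98.4
  G: 0 + 2(142.5) = 285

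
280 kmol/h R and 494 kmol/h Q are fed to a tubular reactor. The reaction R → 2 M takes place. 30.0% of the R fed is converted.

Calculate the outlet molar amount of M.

R reacted = 0.3 × 280 = 84 kmol/h; ν_R = −1, so ξ = 84/1 = 84 kmol/h.
Outlet amounts (n = n₀ + ν ξ):
  R: 280 − 1(84) = 196
  M: 0 + 2(84) = 168
  Q: 494 (inert)

168 kmol/h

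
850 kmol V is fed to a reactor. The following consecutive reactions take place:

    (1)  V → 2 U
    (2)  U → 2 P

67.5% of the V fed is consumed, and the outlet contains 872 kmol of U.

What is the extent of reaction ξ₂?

Conversion of V: V consumed = 1ξ₁ = 0.675 × 850 → ξ₁ = 573.8 kmol.
U balance: n_U = 0 + 2ξ₁ − 1ξ₂ = 872 → ξ₂ = (2·573.8 − 872)/1 = 275.5 kmol.
Outlet amounts (n = n₀ + Σ ν·ξ):
  V: 850 − 1(573.8) = 276.2
  U: 0 + 2(573.8) − 1(275.5) = 872
  P: 0 + 2(275.5) = 551

ξ₂ = 276 kmol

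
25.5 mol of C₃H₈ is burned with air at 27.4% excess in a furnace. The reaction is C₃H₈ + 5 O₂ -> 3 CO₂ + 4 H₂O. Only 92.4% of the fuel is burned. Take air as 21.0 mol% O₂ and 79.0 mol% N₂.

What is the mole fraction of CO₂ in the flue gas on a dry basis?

0.0971

Stoichiometric O₂ = 5 × 25.5 = 127.5 mol; O₂ fed = 127.5 × 1.274 = 162.4 mol.
N₂ fed = 162.4 × 79/21 = 611.1 mol.
Fuel reacted = 0.924 × 25.5 → ξ = 23.56 mol.
Outlet (n = n₀ + ν ξ):
  C₃H₈: 25.5 − 1(23.56) = 1.938
  O₂: 162.4 − 5(23.56) = 44.62
  N₂: 611.1 (inert)
  CO₂: 0 + 3(23.56) = 70.69
  H₂O: 0 + 4(23.56) = 94.25
Dry total = 728.3 mol; y_CO₂ (dry) = 70.69 / 728.3 = 0.09705.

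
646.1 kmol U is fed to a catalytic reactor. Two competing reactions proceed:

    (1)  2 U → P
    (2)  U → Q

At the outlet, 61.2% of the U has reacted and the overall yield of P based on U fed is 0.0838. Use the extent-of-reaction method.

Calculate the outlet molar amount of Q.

287 kmol

Yield of P: 1ξ₁ / 646.1 = 0.0838 → ξ₁ = 54.14 kmol.
Conversion of U: 2ξ₁ + 1ξ₂ = 0.612 × 646.1 = 395.4 → ξ₂ = 287.1 kmol.
Outlet amounts (n = n₀ + Σ ν·ξ):
  U: 646.1 − 2(54.14) − 1(287.1) = 250.7
  P: 0 + 1(54.14) = 54.14
  Q: 0 + 1(287.1) = 287.1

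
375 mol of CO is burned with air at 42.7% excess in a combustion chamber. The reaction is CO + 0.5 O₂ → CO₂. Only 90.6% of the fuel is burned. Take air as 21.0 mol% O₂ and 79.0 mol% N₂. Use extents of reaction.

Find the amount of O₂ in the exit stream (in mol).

Stoichiometric O₂ = 0.5 × 375 = 187.5 mol; O₂ fed = 187.5 × 1.427 = 267.6 mol.
N₂ fed = 267.6 × 79/21 = 1007 mol.
Fuel reacted = 0.906 × 375 → ξ = 339.8 mol.
Outlet (n = n₀ + ν ξ):
  CO: 375 − 1(339.8) = 35.25
  O₂: 267.6 − 0.5(339.8) = 97.69
  N₂: 1007 (inert)
  CO₂: 0 + 1(339.8) = 339.8

97.7 mol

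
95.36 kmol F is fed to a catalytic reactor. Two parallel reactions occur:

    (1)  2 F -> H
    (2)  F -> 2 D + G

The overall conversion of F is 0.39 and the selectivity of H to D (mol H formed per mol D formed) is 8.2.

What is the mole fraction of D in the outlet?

0.0277

Conversion of F: F consumed = 0.39 × 95.36 = 37.19 kmol = 2ξ₁ + 1ξ₂.
Selectivity: 1ξ₁ / (2ξ₂) = 8.2 → ξ₁ = 16.4 ξ₂.
Substitute: (2·16.4 + 1) ξ₂ = 37.19 → ξ₂ = 1.1 kmol, ξ₁ = 18.05 kmol.
Outlet amounts (n = n₀ + Σ ν·ξ):
  F: 95.36 − 2(18.05) − 1(1.1) = 58.17
  H: 0 + 1(18.05) = 18.05
  D: 0 + 2(1.1) = 2.201
  G: 0 + 1(1.1) = 1.1
Total out = 79.52 kmol; y_D = 2.201 / 79.52 = 0.02768.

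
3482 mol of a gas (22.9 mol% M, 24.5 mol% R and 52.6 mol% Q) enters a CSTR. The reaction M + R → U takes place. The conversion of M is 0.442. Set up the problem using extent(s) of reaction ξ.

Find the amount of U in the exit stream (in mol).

352 mol

M reacted = 0.442 × 797.4 = 352.4 mol; ν_M = −1, so ξ = 352.4/1 = 352.4 mol.
Outlet amounts (n = n₀ + ν ξ):
  M: 797.4 − 1(352.4) = 444.9
  R: 853.1 − 1(352.4) = 500.6
  U: 0 + 1(352.4) = 352.4
  Q: 1832 (inert)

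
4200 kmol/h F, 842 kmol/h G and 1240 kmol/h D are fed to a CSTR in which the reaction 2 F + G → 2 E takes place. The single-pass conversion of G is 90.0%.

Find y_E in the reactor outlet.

G reacted = 0.9 × 842 = 757.8 kmol/h; ν_G = −1, so ξ = 757.8/1 = 757.8 kmol/h.
Outlet amounts (n = n₀ + ν ξ):
  F: 4200 − 2(757.8) = 2684
  G: 842 − 1(757.8) = 84.2
  E: 0 + 2(757.8) = 1516
  D: 1240 (inert)
Total out = 5524 kmol/h; y_E = 1516 / 5524 = 0.2744.

0.274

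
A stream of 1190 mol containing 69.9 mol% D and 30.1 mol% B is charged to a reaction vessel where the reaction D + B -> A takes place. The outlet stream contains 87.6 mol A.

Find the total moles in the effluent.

1100 mol

For A: n = n₀ + 1ξ → 87.6 = 0 + 1ξ, giving ξ = 87.6 mol.
Outlet amounts (n = n₀ + ν ξ):
  D: 831.8 − 1(87.6) = 744.2
  B: 358.2 − 1(87.6) = 270.6
  A: 0 + 1(87.6) = 87.6
Total out = 744.2 + 270.6 + 87.6 = 1102 mol.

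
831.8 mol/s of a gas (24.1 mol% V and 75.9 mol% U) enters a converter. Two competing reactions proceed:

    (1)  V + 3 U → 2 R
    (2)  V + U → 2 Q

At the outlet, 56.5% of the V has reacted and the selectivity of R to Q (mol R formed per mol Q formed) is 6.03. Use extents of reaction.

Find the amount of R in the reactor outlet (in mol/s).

194 mol/s

Conversion of V: V consumed = 0.565 × 200.5 = 113.3 mol/s = 1ξ₁ + 1ξ₂.
Selectivity: 2ξ₁ / (2ξ₂) = 6.03 → ξ₁ = 6.03 ξ₂.
Substitute: (1·6.03 + 1) ξ₂ = 113.3 → ξ₂ = 16.11 mol/s, ξ₁ = 97.15 mol/s.
Outlet amounts (n = n₀ + Σ ν·ξ):
  V: 200.5 − 1(97.15) − 1(16.11) = 87.2
  U: 631.3 − 3(97.15) − 1(16.11) = 323.8
  R: 0 + 2(97.15) = 194.3
  Q: 0 + 2(16.11) = 32.22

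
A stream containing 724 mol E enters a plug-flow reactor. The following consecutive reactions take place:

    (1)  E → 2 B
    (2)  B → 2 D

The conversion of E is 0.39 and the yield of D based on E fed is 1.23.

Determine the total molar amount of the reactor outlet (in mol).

1450 mol

Conversion of E: E consumed = 1ξ₁ = 0.39 × 724 → ξ₁ = 282.4 mol.
Yield of D: 2ξ₂ / 724 = 1.23 → ξ₂ = 445.3 mol.
Outlet amounts (n = n₀ + Σ ν·ξ):
  E: 724 − 1(282.4) = 441.6
  B: 0 + 2(282.4) − 1(445.3) = 119.5
  D: 0 + 2(445.3) = 890.5
Total out = 441.6 + 119.5 + 890.5 = 1452 mol.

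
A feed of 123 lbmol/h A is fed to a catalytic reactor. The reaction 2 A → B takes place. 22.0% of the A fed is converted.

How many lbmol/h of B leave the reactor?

A reacted = 0.22 × 123 = 27.06 lbmol/h; ν_A = −2, so ξ = 27.06/2 = 13.53 lbmol/h.
Outlet amounts (n = n₀ + ν ξ):
  A: 123 − 2(13.53) = 95.94
  B: 0 + 1(13.53) = 13.53

13.5 lbmol/h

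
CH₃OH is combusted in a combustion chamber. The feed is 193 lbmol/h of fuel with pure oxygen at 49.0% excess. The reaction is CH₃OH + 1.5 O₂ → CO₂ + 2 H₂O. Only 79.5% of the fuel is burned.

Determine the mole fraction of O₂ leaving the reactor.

Stoichiometric O₂ = 1.5 × 193 = 289.5 lbmol/h; O₂ fed = 289.5 × 1.490 = 431.4 lbmol/h.
Fuel reacted = 0.795 × 193 → ξ = 153.4 lbmol/h.
Outlet (n = n₀ + ν ξ):
  CH₃OH: 193 − 1(153.4) = 39.56
  O₂: 431.4 − 1.5(153.4) = 201.2
  CO₂: 0 + 1(153.4) = 153.4
  H₂O: 0 + 2(153.4) = 306.9
Total out = 701.1 lbmol/h; y_O₂ = 201.2 / 701.1 = 0.287.

0.287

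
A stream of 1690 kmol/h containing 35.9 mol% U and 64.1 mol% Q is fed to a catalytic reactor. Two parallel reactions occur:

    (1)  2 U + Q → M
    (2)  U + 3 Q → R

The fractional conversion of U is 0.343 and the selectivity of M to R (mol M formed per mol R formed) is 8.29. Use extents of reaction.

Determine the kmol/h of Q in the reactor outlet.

950 kmol/h

Conversion of U: U consumed = 0.343 × 606.7 = 208.1 kmol/h = 2ξ₁ + 1ξ₂.
Selectivity: 1ξ₁ / (1ξ₂) = 8.29 → ξ₁ = 8.29 ξ₂.
Substitute: (2·8.29 + 1) ξ₂ = 208.1 → ξ₂ = 11.84 kmol/h, ξ₁ = 98.13 kmol/h.
Outlet amounts (n = n₀ + Σ ν·ξ):
  U: 606.7 − 2(98.13) − 1(11.84) = 398.6
  Q: 1083 − 1(98.13) − 3(11.84) = 949.6
  M: 0 + 1(98.13) = 98.13
  R: 0 + 1(11.84) = 11.84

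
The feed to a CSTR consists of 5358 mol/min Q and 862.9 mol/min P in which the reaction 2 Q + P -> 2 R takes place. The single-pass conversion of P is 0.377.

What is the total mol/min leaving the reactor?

P reacted = 0.377 × 862.9 = 325.3 mol/min; ν_P = −1, so ξ = 325.3/1 = 325.3 mol/min.
Outlet amounts (n = n₀ + ν ξ):
  Q: 5358 − 2(325.3) = 4707
  P: 862.9 − 1(325.3) = 537.6
  R: 0 + 2(325.3) = 650.6
Total out = 4707 + 537.6 + 650.6 = 5896 mol/min.

5900 mol/min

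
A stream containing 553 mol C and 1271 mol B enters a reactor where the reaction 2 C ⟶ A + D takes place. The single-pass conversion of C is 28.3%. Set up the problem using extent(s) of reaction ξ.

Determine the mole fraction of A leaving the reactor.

C reacted = 0.283 × 553 = 156.5 mol; ν_C = −2, so ξ = 156.5/2 = 78.25 mol.
Outlet amounts (n = n₀ + ν ξ):
  C: 553 − 2(78.25) = 396.5
  A: 0 + 1(78.25) = 78.25
  D: 0 + 1(78.25) = 78.25
  B: 1271 (inert)
Total out = 1824 mol; y_A = 78.25 / 1824 = 0.0429.

0.0429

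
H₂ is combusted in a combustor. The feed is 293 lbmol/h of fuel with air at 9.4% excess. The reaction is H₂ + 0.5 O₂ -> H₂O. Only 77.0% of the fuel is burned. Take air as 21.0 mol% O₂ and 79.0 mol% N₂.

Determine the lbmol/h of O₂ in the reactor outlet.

47.5 lbmol/h

Stoichiometric O₂ = 0.5 × 293 = 146.5 lbmol/h; O₂ fed = 146.5 × 1.094 = 160.3 lbmol/h.
N₂ fed = 160.3 × 79/21 = 602.9 lbmol/h.
Fuel reacted = 0.77 × 293 → ξ = 225.6 lbmol/h.
Outlet (n = n₀ + ν ξ):
  H₂: 293 − 1(225.6) = 67.39
  O₂: 160.3 − 0.5(225.6) = 47.47
  N₂: 602.9 (inert)
  H₂O: 0 + 1(225.6) = 225.6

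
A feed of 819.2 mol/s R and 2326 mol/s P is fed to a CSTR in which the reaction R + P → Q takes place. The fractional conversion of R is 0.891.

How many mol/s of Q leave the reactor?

R reacted = 0.891 × 819.2 = 729.9 mol/s; ν_R = −1, so ξ = 729.9/1 = 729.9 mol/s.
Outlet amounts (n = n₀ + ν ξ):
  R: 819.2 − 1(729.9) = 89.29
  P: 2326 − 1(729.9) = 1596
  Q: 0 + 1(729.9) = 729.9

730 mol/s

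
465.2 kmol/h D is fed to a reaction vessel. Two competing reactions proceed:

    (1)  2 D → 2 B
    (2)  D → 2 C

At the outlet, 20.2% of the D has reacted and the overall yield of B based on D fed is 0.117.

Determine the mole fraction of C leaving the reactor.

0.157

Yield of B: 2ξ₁ / 465.2 = 0.117 → ξ₁ = 27.21 kmol/h.
Conversion of D: 2ξ₁ + 1ξ₂ = 0.202 × 465.2 = 93.97 → ξ₂ = 39.54 kmol/h.
Outlet amounts (n = n₀ + Σ ν·ξ):
  D: 465.2 − 2(27.21) − 1(39.54) = 371.2
  B: 0 + 2(27.21) = 54.43
  C: 0 + 2(39.54) = 79.08
Total out = 504.7 kmol/h; y_C = 79.08 / 504.7 = 0.1567.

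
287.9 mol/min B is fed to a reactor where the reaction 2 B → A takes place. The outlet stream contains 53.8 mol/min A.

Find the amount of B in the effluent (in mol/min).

For A: n = n₀ + 1ξ → 53.8 = 0 + 1ξ, giving ξ = 53.8 mol/min.
Outlet amounts (n = n₀ + ν ξ):
  B: 287.9 − 2(53.8) = 180.3
  A: 0 + 1(53.8) = 53.8

180 mol/min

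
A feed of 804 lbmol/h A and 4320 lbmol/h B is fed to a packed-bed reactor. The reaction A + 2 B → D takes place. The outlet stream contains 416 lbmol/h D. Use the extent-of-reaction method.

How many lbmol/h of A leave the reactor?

For D: n = n₀ + 1ξ → 416 = 0 + 1ξ, giving ξ = 416 lbmol/h.
Outlet amounts (n = n₀ + ν ξ):
  A: 804 − 1(416) = 388
  B: 4320 − 2(416) = 3488
  D: 0 + 1(416) = 416

388 lbmol/h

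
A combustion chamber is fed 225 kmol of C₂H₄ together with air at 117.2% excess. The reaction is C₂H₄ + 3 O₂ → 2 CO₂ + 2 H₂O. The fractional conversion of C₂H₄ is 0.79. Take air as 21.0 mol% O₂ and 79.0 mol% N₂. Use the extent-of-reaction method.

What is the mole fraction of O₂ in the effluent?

Stoichiometric O₂ = 3 × 225 = 675 kmol; O₂ fed = 675 × 2.172 = 1466 kmol.
N₂ fed = 1466 × 79/21 = 5515 kmol.
Fuel reacted = 0.79 × 225 → ξ = 177.8 kmol.
Outlet (n = n₀ + ν ξ):
  C₂H₄: 225 − 1(177.8) = 47.25
  O₂: 1466 − 3(177.8) = 932.8
  N₂: 5515 (inert)
  CO₂: 0 + 2(177.8) = 355.5
  H₂O: 0 + 2(177.8) = 355.5
Total out = 7206 kmol; y_O₂ = 932.8 / 7206 = 0.1294.

0.129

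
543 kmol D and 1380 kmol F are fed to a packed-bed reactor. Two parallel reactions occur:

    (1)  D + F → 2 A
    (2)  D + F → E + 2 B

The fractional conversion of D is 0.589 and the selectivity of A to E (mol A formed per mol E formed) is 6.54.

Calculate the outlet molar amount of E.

Conversion of D: D consumed = 0.589 × 543 = 319.8 kmol = 1ξ₁ + 1ξ₂.
Selectivity: 2ξ₁ / (1ξ₂) = 6.54 → ξ₁ = 3.27 ξ₂.
Substitute: (1·3.27 + 1) ξ₂ = 319.8 → ξ₂ = 74.9 kmol, ξ₁ = 244.9 kmol.
Outlet amounts (n = n₀ + Σ ν·ξ):
  D: 543 − 1(244.9) − 1(74.9) = 223.2
  F: 1380 − 1(244.9) − 1(74.9) = 1060
  A: 0 + 2(244.9) = 489.9
  E: 0 + 1(74.9) = 74.9
  B: 0 + 2(74.9) = 149.8

74.9 kmol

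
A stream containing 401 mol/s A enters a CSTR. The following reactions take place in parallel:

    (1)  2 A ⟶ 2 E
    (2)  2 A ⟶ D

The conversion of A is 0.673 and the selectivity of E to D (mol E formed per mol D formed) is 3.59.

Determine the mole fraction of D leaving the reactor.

Conversion of A: A consumed = 0.673 × 401 = 269.9 mol/s = 2ξ₁ + 2ξ₂.
Selectivity: 2ξ₁ / (1ξ₂) = 3.59 → ξ₁ = 1.795 ξ₂.
Substitute: (2·1.795 + 2) ξ₂ = 269.9 → ξ₂ = 48.28 mol/s, ξ₁ = 86.66 mol/s.
Outlet amounts (n = n₀ + Σ ν·ξ):
  A: 401 − 2(86.66) − 2(48.28) = 131.1
  E: 0 + 2(86.66) = 173.3
  D: 0 + 1(48.28) = 48.28
Total out = 352.7 mol/s; y_D = 48.28 / 352.7 = 0.1369.

0.137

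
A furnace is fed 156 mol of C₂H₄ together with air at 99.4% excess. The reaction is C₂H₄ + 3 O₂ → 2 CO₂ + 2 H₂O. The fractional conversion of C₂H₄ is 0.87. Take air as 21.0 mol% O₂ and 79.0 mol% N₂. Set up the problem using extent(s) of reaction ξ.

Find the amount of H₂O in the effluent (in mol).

271 mol

Stoichiometric O₂ = 3 × 156 = 468 mol; O₂ fed = 468 × 1.994 = 933.2 mol.
N₂ fed = 933.2 × 79/21 = 3511 mol.
Fuel reacted = 0.87 × 156 → ξ = 135.7 mol.
Outlet (n = n₀ + ν ξ):
  C₂H₄: 156 − 1(135.7) = 20.28
  O₂: 933.2 − 3(135.7) = 526
  N₂: 3511 (inert)
  CO₂: 0 + 2(135.7) = 271.4
  H₂O: 0 + 2(135.7) = 271.4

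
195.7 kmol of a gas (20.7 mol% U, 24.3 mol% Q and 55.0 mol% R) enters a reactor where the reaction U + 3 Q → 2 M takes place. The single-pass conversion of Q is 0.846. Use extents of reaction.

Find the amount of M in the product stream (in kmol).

Q reacted = 0.846 × 47.56 = 40.23 kmol; ν_Q = −3, so ξ = 40.23/3 = 13.41 kmol.
Outlet amounts (n = n₀ + ν ξ):
  U: 40.51 − 1(13.41) = 27.1
  Q: 47.56 − 3(13.41) = 7.323
  M: 0 + 2(13.41) = 26.82
  R: 107.6 (inert)

26.8 kmol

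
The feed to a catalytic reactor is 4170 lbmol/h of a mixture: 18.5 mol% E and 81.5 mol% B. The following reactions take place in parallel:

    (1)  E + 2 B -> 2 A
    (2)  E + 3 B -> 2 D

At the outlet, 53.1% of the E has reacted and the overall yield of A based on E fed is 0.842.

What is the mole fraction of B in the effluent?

0.679

Yield of A: 2ξ₁ / 771.5 = 0.842 → ξ₁ = 324.8 lbmol/h.
Conversion of E: 1ξ₁ + 1ξ₂ = 0.531 × 771.5 = 409.6 → ξ₂ = 84.86 lbmol/h.
Outlet amounts (n = n₀ + Σ ν·ξ):
  E: 771.5 − 1(324.8) − 1(84.86) = 361.8
  B: 3399 − 2(324.8) − 3(84.86) = 2494
  A: 0 + 2(324.8) = 649.6
  D: 0 + 2(84.86) = 169.7
Total out = 3676 lbmol/h; y_B = 2494 / 3676 = 0.6787.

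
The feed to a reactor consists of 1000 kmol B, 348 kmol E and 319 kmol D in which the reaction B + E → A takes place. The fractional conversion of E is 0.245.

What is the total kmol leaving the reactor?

E reacted = 0.245 × 348 = 85.26 kmol; ν_E = −1, so ξ = 85.26/1 = 85.26 kmol.
Outlet amounts (n = n₀ + ν ξ):
  B: 1000 − 1(85.26) = 914.7
  E: 348 − 1(85.26) = 262.7
  A: 0 + 1(85.26) = 85.26
  D: 319 (inert)
Total out = 914.7 + 262.7 + 85.26 + 319 = 1582 kmol.

1580 kmol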